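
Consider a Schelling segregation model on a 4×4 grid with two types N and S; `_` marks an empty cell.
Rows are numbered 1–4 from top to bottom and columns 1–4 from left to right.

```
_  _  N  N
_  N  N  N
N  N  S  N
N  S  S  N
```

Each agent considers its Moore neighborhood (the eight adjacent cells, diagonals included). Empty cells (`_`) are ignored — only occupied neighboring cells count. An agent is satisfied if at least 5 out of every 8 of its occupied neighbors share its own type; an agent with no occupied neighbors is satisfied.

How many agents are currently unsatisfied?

6

(1,3)N 4/4 ok
(1,4)N 3/3 ok
(2,2)N 4/5 ok
(2,3)N 6/7 ok
(2,4)N 4/5 ok
(3,1)N 3/4 ok
(3,2)N 4/7 unhappy
(3,3)S 2/8 unhappy
(3,4)N 3/5 unhappy
(4,1)N 2/3 ok
(4,2)S 2/5 unhappy
(4,3)S 2/5 unhappy
(4,4)N 1/3 unhappy
Unsatisfied: (3,2), (3,3), (3,4), (4,2), (4,3), (4,4) — 6 in total.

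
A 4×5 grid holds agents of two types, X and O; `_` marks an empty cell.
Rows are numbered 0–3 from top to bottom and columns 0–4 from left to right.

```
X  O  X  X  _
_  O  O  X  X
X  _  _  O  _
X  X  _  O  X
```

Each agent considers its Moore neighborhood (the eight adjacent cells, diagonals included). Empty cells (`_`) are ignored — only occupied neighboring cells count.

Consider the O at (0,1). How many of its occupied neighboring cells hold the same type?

2

Occupied neighbors of (0,1): (0,0)=X, (0,2)=X, (1,1)=O, (1,2)=O.
Same type (O): 2 of 4.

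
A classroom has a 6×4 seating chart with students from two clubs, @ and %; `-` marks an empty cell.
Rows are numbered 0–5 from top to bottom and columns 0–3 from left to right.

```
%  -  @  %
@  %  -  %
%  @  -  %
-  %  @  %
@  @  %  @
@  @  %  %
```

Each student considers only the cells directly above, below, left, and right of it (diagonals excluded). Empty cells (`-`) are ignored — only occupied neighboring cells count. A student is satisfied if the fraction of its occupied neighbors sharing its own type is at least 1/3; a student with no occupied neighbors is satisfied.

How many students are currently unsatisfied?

10

Row 0: (0,0)% 0/1 ✗ · (0,2)@ 0/1 ✗ · (0,3)% 1/2 ✓
Row 1: (1,0)@ 0/3 ✗ · (1,1)% 0/2 ✗ · (1,3)% 2/2 ✓
Row 2: (2,0)% 0/2 ✗ · (2,1)@ 0/3 ✗ · (2,3)% 2/2 ✓
Row 3: (3,1)% 0/3 ✗ · (3,2)@ 0/3 ✗ · (3,3)% 1/3 ✓
Row 4: (4,0)@ 2/2 ✓ · (4,1)@ 2/4 ✓ · (4,2)% 1/4 ✗ · (4,3)@ 0/3 ✗
Row 5: (5,0)@ 2/2 ✓ · (5,1)@ 2/3 ✓ · (5,2)% 2/3 ✓ · (5,3)% 1/2 ✓
Unsatisfied: (0,0), (0,2), (1,0), (1,1), (2,0), (2,1), (3,1), (3,2), (4,2), (4,3) — 10 in total.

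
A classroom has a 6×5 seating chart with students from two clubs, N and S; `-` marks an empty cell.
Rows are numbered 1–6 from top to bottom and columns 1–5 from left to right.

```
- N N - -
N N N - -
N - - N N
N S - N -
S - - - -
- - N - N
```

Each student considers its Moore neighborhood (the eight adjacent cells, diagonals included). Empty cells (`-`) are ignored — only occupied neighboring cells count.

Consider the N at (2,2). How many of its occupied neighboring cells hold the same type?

5

Occupied neighbors of (2,2): (1,2)=N, (1,3)=N, (2,1)=N, (2,3)=N, (3,1)=N.
Same type (N): 5 of 5.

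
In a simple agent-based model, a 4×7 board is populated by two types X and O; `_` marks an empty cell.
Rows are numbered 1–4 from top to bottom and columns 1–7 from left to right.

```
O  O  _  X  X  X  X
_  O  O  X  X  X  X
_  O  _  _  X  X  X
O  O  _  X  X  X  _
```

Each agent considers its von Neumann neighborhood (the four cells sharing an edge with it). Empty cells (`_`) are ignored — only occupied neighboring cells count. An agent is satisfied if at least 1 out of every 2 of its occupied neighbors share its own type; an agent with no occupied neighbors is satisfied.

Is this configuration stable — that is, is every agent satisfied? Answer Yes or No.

(1,1)O 1/1 ok
(1,2)O 2/2 ok
(1,4)X 2/2 ok
(1,5)X 3/3 ok
(1,6)X 3/3 ok
(1,7)X 2/2 ok
(2,2)O 3/3 ok
(2,3)O 1/2 ok
(2,4)X 2/3 ok
(2,5)X 4/4 ok
(2,6)X 4/4 ok
(2,7)X 3/3 ok
(3,2)O 2/2 ok
(3,5)X 3/3 ok
(3,6)X 4/4 ok
(3,7)X 2/2 ok
(4,1)O 1/1 ok
(4,2)O 2/2 ok
(4,4)X 1/1 ok
(4,5)X 3/3 ok
(4,6)X 2/2 ok
All meet the threshold, so the configuration is stable.

Yes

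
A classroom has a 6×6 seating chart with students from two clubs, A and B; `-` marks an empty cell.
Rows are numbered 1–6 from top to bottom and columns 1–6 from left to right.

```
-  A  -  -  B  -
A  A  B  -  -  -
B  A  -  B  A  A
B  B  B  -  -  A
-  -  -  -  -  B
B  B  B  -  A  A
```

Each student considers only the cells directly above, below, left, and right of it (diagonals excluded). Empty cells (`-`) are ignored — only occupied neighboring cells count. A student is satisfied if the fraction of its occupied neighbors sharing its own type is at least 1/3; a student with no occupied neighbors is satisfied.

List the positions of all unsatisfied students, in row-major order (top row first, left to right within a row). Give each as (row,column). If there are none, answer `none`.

(1,2)A 1/1 satisfied
(1,5)B 0/0 satisfied
(2,1)A 1/2 satisfied
(2,2)A 3/4 satisfied
(2,3)B 0/1 not
(3,1)B 1/3 satisfied
(3,2)A 1/3 satisfied
(3,4)B 0/1 not
(3,5)A 1/2 satisfied
(3,6)A 2/2 satisfied
(4,1)B 2/2 satisfied
(4,2)B 2/3 satisfied
(4,3)B 1/1 satisfied
(4,6)A 1/2 satisfied
(5,6)B 0/2 not
(6,1)B 1/1 satisfied
(6,2)B 2/2 satisfied
(6,3)B 1/1 satisfied
(6,5)A 1/1 satisfied
(6,6)A 1/2 satisfied

(2,3), (3,4), (5,6)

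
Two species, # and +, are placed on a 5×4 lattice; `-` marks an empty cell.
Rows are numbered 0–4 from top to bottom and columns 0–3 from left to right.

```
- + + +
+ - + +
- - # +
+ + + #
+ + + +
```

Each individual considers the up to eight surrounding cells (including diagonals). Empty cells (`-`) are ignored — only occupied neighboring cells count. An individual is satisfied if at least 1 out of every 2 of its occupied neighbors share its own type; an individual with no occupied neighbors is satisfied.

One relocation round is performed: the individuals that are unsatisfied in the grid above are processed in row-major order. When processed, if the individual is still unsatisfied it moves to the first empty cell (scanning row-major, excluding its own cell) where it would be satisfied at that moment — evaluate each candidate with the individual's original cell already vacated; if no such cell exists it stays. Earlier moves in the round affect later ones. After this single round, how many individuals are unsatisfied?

Initially unsatisfied (in order): (2,2), (3,3).
  (2,2): no empty cell satisfies it; stays.
  (3,3): no empty cell satisfies it; stays.
Resulting grid:
- + + +
+ - + +
- - # +
+ + + #
+ + + +
Unsatisfied now: (2,2), (3,3).

2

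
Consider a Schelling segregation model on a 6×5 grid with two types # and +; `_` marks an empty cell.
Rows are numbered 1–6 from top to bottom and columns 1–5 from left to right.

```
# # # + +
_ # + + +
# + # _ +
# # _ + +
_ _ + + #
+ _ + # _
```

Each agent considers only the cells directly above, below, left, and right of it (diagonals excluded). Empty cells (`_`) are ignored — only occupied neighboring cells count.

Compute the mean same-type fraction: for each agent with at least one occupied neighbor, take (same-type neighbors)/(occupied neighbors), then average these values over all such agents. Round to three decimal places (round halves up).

0.602

Row 1: (1,1)# 1/1 · (1,2)# 3/3 · (1,3)# 1/3 · (1,4)+ 2/3 · (1,5)+ 2/2
Row 2: (2,2)# 1/3 · (2,3)+ 1/4 · (2,4)+ 3/3 · (2,5)+ 3/3
Row 3: (3,1)# 1/2 · (3,2)+ 0/4 · (3,3)# 0/2 · (3,5)+ 2/2
Row 4: (4,1)# 2/2 · (4,2)# 1/2 · (4,4)+ 2/2 · (4,5)+ 2/3
Row 5: (5,3)+ 2/2 · (5,4)+ 2/4 · (5,5)# 0/2
Row 6: (6,1)+ — no occupied neighbors · (6,3)+ 1/2 · (6,4)# 0/2
Sum over 22 agents: 1/1 + 3/3 + 1/3 + 2/3 + 2/2 + 1/3 + 1/4 + 3/3 + 3/3 + 1/2 + 0/4 + 0/2 + 2/2 + 2/2 + 1/2 + 2/2 + 2/3 + 2/2 + 2/4 + 0/2 + 1/2 + 0/2 = 53/4; mean = 53/4 ÷ 22 = 53/88 = 0.602272… → 0.602.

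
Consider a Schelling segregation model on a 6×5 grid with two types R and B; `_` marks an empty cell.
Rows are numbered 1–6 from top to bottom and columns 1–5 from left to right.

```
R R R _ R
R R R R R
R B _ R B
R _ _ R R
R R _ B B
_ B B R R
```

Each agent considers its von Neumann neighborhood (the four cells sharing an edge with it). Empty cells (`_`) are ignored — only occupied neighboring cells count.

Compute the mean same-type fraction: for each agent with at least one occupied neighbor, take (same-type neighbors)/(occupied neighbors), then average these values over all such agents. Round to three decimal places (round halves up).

0.656

Row 1: (1,1)R 2/2 · (1,2)R 3/3 · (1,3)R 2/2 · (1,5)R 1/1
Row 2: (2,1)R 3/3 · (2,2)R 3/4 · (2,3)R 3/3 · (2,4)R 3/3 · (2,5)R 2/3
Row 3: (3,1)R 2/3 · (3,2)B 0/2 · (3,4)R 2/3 · (3,5)B 0/3
Row 4: (4,1)R 2/2 · (4,4)R 2/3 · (4,5)R 1/3
Row 5: (5,1)R 2/2 · (5,2)R 1/2 · (5,4)B 1/3 · (5,5)B 1/3
Row 6: (6,2)B 1/2 · (6,3)B 1/2 · (6,4)R 1/3 · (6,5)R 1/2
Sum over 24 agents: 2/2 + 3/3 + 2/2 + 1/1 + 3/3 + 3/4 + 3/3 + 3/3 + 2/3 + 2/3 + 0/2 + 2/3 + 0/3 + 2/2 + 2/3 + 1/3 + 2/2 + 1/2 + 1/3 + 1/3 + 1/2 + 1/2 + 1/3 + 1/2 = 63/4; mean = 63/4 ÷ 24 = 21/32 = 0.65625 → 0.656.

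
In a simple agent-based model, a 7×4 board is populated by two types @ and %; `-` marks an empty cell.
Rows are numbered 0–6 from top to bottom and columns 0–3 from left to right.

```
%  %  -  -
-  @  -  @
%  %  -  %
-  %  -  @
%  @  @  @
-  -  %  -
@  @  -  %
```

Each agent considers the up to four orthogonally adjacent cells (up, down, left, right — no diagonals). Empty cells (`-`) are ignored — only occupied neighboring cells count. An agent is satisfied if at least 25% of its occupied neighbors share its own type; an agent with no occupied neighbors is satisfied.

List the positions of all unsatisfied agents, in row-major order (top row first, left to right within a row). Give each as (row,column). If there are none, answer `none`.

(1,1), (1,3), (2,3), (4,0), (5,2)

(0,0)% 1/1 ✓
(0,1)% 1/2 ✓
(1,1)@ 0/2 ✗
(1,3)@ 0/1 ✗
(2,0)% 1/1 ✓
(2,1)% 2/3 ✓
(2,3)% 0/2 ✗
(3,1)% 1/2 ✓
(3,3)@ 1/2 ✓
(4,0)% 0/1 ✗
(4,1)@ 1/3 ✓
(4,2)@ 2/3 ✓
(4,3)@ 2/2 ✓
(5,2)% 0/1 ✗
(6,0)@ 1/1 ✓
(6,1)@ 1/1 ✓
(6,3)% 0/0 ✓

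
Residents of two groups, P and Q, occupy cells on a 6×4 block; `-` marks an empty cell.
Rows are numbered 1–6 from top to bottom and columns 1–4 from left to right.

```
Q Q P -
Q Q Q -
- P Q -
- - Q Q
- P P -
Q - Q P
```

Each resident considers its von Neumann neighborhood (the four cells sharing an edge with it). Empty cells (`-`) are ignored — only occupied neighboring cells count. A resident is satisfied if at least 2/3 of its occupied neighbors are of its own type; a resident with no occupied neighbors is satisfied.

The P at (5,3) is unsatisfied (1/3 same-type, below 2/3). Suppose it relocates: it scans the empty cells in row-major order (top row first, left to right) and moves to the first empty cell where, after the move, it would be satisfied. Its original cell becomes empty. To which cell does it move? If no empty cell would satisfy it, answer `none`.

Vacating (5,3). Empty cells in order:
  (1,4): 1/1 same-type → satisfied — stop here.

(1,4)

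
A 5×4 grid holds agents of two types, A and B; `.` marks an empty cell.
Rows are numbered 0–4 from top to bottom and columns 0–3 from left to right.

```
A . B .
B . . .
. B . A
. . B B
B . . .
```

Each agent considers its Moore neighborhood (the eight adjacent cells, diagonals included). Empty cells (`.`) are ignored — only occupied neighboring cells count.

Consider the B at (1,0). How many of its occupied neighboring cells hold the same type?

Occupied neighbors of (1,0): (0,0)=A, (2,1)=B.
Same type (B): 1 of 2.

1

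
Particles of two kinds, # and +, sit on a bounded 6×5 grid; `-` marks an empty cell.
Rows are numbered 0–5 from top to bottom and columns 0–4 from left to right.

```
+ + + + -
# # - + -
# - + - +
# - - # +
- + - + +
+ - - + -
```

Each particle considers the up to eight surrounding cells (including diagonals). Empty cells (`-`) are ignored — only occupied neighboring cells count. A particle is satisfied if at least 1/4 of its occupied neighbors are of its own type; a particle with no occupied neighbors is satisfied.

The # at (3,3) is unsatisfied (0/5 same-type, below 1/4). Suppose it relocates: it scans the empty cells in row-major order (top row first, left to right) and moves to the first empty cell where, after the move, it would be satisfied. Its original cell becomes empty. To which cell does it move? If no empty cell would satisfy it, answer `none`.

(2,1)

Vacating (3,3). Empty cells in order:
  (0,4): 0/2 same-type → still unsatisfied.
  (1,2): 1/6 same-type → still unsatisfied.
  (1,4): 0/3 same-type → still unsatisfied.
  (2,1): 4/5 same-type → satisfied — stop here.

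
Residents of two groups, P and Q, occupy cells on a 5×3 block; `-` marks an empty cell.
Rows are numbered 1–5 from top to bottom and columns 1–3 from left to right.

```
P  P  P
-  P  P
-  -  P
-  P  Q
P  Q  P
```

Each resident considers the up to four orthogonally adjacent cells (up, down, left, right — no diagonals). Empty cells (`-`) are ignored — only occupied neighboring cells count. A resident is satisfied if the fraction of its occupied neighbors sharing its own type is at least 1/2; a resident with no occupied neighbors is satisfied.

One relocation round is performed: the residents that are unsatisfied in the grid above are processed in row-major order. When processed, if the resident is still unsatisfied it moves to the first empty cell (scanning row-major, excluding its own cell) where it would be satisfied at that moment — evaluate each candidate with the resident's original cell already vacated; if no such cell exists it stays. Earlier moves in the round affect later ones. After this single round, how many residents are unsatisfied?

0

Initially unsatisfied (in order): (4,2), (4,3), (5,1), (5,2), (5,3).
  (4,2) → (2,1).
  (4,3) → (4,2).
  (5,1) → (3,1).
  (5,2): now satisfied by earlier moves; stays.
  (5,3) → (3,2).
Resulting grid:
P P P
P P P
P P P
- Q -
- Q -
All satisfied now.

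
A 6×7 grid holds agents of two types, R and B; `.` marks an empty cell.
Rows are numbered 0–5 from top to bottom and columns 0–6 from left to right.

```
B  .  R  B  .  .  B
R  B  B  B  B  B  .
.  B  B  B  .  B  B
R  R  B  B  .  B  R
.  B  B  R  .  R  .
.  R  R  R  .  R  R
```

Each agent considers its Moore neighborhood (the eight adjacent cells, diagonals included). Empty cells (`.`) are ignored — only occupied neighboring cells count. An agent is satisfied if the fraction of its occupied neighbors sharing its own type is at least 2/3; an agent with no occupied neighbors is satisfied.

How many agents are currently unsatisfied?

13

(0,0)B 1/2 unhappy
(0,2)R 0/4 unhappy
(0,3)B 3/4 ok
(0,6)B 1/1 ok
(1,0)R 0/3 unhappy
(1,1)B 4/6 ok
(1,2)B 6/7 ok
(1,3)B 5/6 ok
(1,4)B 5/5 ok
(1,5)B 4/4 ok
(2,1)B 4/7 unhappy
(2,2)B 7/8 ok
(2,3)B 6/6 ok
(2,5)B 4/5 ok
(2,6)B 3/4 ok
(3,0)R 1/3 unhappy
(3,1)R 1/6 unhappy
(3,2)B 6/8 ok
(3,3)B 4/5 ok
(3,5)B 2/4 unhappy
(3,6)R 1/4 unhappy
(4,1)B 2/6 unhappy
(4,2)B 3/8 unhappy
(4,3)R 2/5 unhappy
(4,5)R 3/4 ok
(5,1)R 1/3 unhappy
(5,2)R 3/5 unhappy
(5,3)R 2/3 ok
(5,5)R 2/2 ok
(5,6)R 2/2 ok
Unsatisfied: (0,0), (0,2), (1,0), (2,1), (3,0), (3,1), (3,5), (3,6), (4,1), (4,2), (4,3), (5,1), (5,2) — 13 in total.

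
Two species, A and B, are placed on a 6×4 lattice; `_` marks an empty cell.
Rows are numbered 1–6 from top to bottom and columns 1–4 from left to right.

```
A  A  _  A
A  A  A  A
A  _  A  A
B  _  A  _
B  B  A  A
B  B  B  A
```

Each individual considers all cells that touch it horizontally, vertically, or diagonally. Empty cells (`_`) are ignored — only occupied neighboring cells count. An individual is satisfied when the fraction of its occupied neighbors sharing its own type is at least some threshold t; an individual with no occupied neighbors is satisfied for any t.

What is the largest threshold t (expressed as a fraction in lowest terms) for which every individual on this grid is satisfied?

(1,1)A 3/3
(1,2)A 4/4
(1,4)A 2/2
(2,1)A 4/4
(2,2)A 6/6
(2,3)A 6/6
(2,4)A 4/4
(3,1)A 2/3
(3,3)A 5/5
(3,4)A 4/4
(4,1)B 2/3
(4,3)A 4/5
(5,1)B 4/4
(5,2)B 5/7
(5,3)A 3/6
(5,4)A 3/4
(6,1)B 3/3
(6,2)B 4/5
(6,3)B 2/5
(6,4)A 2/3
The smallest same-type fraction is 2/5 at (6,3), which reduces to 2/5. Any threshold above that leaves this individual unsatisfied.

2/5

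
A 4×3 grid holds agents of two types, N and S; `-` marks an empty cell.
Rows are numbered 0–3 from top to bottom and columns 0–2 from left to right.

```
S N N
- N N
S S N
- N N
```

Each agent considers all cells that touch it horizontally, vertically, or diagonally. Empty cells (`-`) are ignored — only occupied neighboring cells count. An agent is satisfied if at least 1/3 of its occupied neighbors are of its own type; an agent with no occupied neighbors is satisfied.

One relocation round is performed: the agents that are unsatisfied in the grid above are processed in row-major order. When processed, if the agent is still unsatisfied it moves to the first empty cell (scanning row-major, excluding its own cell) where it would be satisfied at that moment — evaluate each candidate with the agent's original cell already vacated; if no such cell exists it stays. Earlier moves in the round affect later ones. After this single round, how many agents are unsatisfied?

Initially unsatisfied (in order): (0,0), (2,1).
  (0,0) → (1,0).
  (2,1) → (0,0).
Resulting grid:
S N N
S N N
S - N
- N N
All satisfied now.

0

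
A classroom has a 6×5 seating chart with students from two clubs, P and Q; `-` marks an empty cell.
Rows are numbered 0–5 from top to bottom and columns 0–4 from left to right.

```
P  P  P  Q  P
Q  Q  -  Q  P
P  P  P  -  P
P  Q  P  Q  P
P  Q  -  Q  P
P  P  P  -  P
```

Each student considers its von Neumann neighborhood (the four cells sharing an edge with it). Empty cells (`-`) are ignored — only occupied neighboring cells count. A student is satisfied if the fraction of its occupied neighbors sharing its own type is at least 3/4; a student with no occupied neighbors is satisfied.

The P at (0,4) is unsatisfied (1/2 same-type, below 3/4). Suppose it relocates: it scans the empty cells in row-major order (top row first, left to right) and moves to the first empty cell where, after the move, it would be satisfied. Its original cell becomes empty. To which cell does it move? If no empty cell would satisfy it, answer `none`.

none

Vacating (0,4). Empty cells in order:
  (1,2): 2/4 same-type → still unsatisfied.
  (2,3): 2/4 same-type → still unsatisfied.
  (4,2): 2/4 same-type → still unsatisfied.
  (5,3): 2/3 same-type → still unsatisfied.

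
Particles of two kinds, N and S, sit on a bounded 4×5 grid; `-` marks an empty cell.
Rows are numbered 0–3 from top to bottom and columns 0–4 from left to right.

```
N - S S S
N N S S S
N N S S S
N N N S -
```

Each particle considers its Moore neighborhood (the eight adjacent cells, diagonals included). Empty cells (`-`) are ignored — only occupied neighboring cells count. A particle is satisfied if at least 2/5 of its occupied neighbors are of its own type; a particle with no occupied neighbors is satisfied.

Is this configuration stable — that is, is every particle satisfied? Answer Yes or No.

(0,0)N 2/2 ✓
(0,2)S 3/4 ✓
(0,3)S 5/5 ✓
(0,4)S 3/3 ✓
(1,0)N 4/4 ✓
(1,1)N 4/7 ✓
(1,2)S 5/7 ✓
(1,3)S 8/8 ✓
(1,4)S 5/5 ✓
(2,0)N 5/5 ✓
(2,1)N 6/8 ✓
(2,2)S 4/8 ✓
(2,3)S 6/7 ✓
(2,4)S 4/4 ✓
(3,0)N 3/3 ✓
(3,1)N 4/5 ✓
(3,2)N 2/5 ✓
(3,3)S 3/4 ✓
All meet the threshold, so the configuration is stable.

Yes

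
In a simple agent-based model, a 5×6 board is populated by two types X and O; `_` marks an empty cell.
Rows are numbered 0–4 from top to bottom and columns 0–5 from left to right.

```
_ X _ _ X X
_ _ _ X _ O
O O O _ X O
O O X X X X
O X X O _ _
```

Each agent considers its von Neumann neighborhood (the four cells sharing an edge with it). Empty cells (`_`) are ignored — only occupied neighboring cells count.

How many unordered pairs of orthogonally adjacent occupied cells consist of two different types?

Scan each occupied cell's neighbors to the right and below so each pair is counted once.
Row 0: X(0,4)–X(0,5)= X(0,5)–O(1,5)≠  → 1/2 unlike.
Row 1: O(1,5)–O(2,5)=  → 0/1 unlike.
Row 2: O(2,0)–O(2,1)= O(2,0)–O(3,0)= O(2,1)–O(2,2)= O(2,1)–O(3,1)= O(2,2)–X(3,2)≠ X(2,4)–O(2,5)≠ X(2,4)–X(3,4)= O(2,5)–X(3,5)≠  → 3/8 unlike.
Row 3: O(3,0)–O(3,1)= O(3,0)–O(4,0)= O(3,1)–X(3,2)≠ O(3,1)–X(4,1)≠ X(3,2)–X(3,3)= X(3,2)–X(4,2)= X(3,3)–X(3,4)= X(3,3)–O(4,3)≠ X(3,4)–X(3,5)=  → 3/9 unlike.
Row 4: O(4,0)–X(4,1)≠ X(4,1)–X(4,2)= X(4,2)–O(4,3)≠  → 2/3 unlike.
Total adjacent occupied pairs: 23; unlike-type pairs: 9.

9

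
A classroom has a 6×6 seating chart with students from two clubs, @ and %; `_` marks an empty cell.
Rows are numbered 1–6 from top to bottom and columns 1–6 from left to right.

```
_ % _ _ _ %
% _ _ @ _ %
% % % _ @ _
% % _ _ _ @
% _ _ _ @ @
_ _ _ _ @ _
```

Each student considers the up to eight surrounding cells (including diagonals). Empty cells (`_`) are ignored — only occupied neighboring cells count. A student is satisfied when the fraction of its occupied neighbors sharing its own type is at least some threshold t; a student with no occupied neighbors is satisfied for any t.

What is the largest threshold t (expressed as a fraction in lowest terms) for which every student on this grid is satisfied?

1/2

Row 1: (1,2)% 1/1 · (1,6)% 1/1
Row 2: (2,1)% 3/3 · (2,4)@ 1/2 · (2,6)% 1/2
Row 3: (3,1)% 4/4 · (3,2)% 5/5 · (3,3)% 2/3 · (3,5)@ 2/3
Row 4: (4,1)% 4/4 · (4,2)% 5/5 · (4,6)@ 3/3
Row 5: (5,1)% 2/2 · (5,5)@ 3/3 · (5,6)@ 3/3
Row 6: (6,5)@ 2/2
The smallest same-type fraction is 1/2 at (2,4), which reduces to 1/2. Any threshold above that leaves this student unsatisfied.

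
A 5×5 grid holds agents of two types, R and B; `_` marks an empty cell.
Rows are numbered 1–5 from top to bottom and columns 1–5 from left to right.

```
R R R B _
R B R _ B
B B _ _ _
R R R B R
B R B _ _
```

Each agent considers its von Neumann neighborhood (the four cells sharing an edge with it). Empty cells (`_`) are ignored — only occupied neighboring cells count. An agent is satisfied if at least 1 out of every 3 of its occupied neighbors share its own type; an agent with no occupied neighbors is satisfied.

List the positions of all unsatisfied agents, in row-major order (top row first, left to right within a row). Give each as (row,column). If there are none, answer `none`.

Row 1: (1,1)R 2/2 ok · (1,2)R 2/3 ok · (1,3)R 2/3 ok · (1,4)B 0/1 unhappy
Row 2: (2,1)R 1/3 ok · (2,2)B 1/4 unhappy · (2,3)R 1/2 ok · (2,5)B 0/0 ok
Row 3: (3,1)B 1/3 ok · (3,2)B 2/3 ok
Row 4: (4,1)R 1/3 ok · (4,2)R 3/4 ok · (4,3)R 1/3 ok · (4,4)B 0/2 unhappy · (4,5)R 0/1 unhappy
Row 5: (5,1)B 0/2 unhappy · (5,2)R 1/3 ok · (5,3)B 0/2 unhappy

(1,4), (2,2), (4,4), (4,5), (5,1), (5,3)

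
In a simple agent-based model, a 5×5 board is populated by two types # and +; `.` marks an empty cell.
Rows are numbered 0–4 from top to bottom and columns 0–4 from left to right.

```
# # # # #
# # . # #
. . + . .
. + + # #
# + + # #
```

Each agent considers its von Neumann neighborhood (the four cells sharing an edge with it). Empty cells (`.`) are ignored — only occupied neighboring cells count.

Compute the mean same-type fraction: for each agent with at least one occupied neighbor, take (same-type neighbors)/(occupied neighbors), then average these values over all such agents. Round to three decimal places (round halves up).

0.864

(0,0)# 2/2
(0,1)# 3/3
(0,2)# 2/2
(0,3)# 3/3
(0,4)# 2/2
(1,0)# 2/2
(1,1)# 2/2
(1,3)# 2/2
(1,4)# 2/2
(2,2)+ 1/1
(3,1)+ 2/2
(3,2)+ 3/4
(3,3)# 2/3
(3,4)# 2/2
(4,0)# 0/1
(4,1)+ 2/3
(4,2)+ 2/3
(4,3)# 2/3
(4,4)# 2/2
Sum over 19 agents: 2/2 + 3/3 + 2/2 + 3/3 + 2/2 + 2/2 + 2/2 + 2/2 + 2/2 + 1/1 + 2/2 + 3/4 + 2/3 + 2/2 + 0/1 + 2/3 + 2/3 + 2/3 + 2/2 = 197/12; mean = 197/12 ÷ 19 = 197/228 = 0.864035… → 0.864.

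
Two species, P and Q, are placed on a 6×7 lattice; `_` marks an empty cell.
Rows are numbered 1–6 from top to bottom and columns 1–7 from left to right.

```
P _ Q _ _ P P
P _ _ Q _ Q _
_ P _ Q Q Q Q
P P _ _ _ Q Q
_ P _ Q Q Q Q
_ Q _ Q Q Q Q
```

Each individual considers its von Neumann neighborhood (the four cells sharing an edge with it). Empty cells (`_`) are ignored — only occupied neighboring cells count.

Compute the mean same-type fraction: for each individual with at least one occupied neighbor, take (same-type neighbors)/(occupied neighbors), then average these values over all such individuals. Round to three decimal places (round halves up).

Row 1: (1,1)P 1/1 · (1,3)Q — no occupied neighbors · (1,6)P 1/2 · (1,7)P 1/1
Row 2: (2,1)P 1/1 · (2,4)Q 1/1 · (2,6)Q 1/2
Row 3: (3,2)P 1/1 · (3,4)Q 2/2 · (3,5)Q 2/2 · (3,6)Q 4/4 · (3,7)Q 2/2
Row 4: (4,1)P 1/1 · (4,2)P 3/3 · (4,6)Q 3/3 · (4,7)Q 3/3
Row 5: (5,2)P 1/2 · (5,4)Q 2/2 · (5,5)Q 3/3 · (5,6)Q 4/4 · (5,7)Q 3/3
Row 6: (6,2)Q 0/1 · (6,4)Q 2/2 · (6,5)Q 3/3 · (6,6)Q 3/3 · (6,7)Q 2/2
Sum over 25 individuals: 1/1 + 1/2 + 1/1 + 1/1 + 1/1 + 1/2 + 1/1 + 2/2 + 2/2 + 4/4 + 2/2 + 1/1 + 3/3 + 3/3 + 3/3 + 1/2 + 2/2 + 3/3 + 4/4 + 3/3 + 0/1 + 2/2 + 3/3 + 3/3 + 2/2 = 45/2; mean = 45/2 ÷ 25 = 9/10 = 0.9 → 0.900.

0.900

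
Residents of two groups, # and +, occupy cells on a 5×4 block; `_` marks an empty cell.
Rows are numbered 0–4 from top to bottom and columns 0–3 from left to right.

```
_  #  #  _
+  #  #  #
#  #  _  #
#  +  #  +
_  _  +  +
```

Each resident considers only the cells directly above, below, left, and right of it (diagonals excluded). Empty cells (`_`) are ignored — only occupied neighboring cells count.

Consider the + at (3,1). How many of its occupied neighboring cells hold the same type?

Occupied neighbors of (3,1): (2,1)=#, (3,0)=#, (3,2)=#.
Same type (+): 0 of 3.

0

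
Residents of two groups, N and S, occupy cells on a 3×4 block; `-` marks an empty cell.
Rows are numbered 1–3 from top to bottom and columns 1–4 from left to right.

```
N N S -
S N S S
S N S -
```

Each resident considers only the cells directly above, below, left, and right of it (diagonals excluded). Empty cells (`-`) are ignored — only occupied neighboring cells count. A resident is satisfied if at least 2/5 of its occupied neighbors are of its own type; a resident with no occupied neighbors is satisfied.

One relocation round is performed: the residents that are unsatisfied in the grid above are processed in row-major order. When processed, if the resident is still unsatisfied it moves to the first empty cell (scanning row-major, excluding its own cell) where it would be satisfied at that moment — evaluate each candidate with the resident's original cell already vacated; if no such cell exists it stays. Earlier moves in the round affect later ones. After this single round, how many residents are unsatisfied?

1

Initially unsatisfied (in order): (2,1), (3,2).
  (2,1) → (1,4).
  (3,2) → (2,1).
Resulting grid:
N N S S
N N S S
S - S -
Unsatisfied now: (3,1).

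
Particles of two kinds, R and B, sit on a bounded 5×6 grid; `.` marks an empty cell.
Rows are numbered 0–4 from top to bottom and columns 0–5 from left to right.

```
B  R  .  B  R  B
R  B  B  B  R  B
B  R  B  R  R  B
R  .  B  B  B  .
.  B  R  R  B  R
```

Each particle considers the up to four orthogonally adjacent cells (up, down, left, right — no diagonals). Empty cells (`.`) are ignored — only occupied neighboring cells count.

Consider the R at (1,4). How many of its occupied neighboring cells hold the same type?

2

Occupied neighbors of (1,4): (0,4)=R, (2,4)=R, (1,3)=B, (1,5)=B.
Same type (R): 2 of 4.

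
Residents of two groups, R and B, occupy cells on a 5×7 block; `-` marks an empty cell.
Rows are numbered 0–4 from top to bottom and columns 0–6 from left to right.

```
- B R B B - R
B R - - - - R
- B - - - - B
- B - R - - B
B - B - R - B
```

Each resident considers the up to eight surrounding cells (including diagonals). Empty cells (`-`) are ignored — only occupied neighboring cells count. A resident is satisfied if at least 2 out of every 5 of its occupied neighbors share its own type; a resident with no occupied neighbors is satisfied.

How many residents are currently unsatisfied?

3

(0,1)B 1/3 not
(0,2)R 1/3 not
(0,3)B 1/2 satisfied
(0,4)B 1/1 satisfied
(0,6)R 1/1 satisfied
(1,0)B 2/3 satisfied
(1,1)R 1/4 not
(1,6)R 1/2 satisfied
(2,1)B 2/3 satisfied
(2,6)B 1/2 satisfied
(3,1)B 3/3 satisfied
(3,3)R 1/2 satisfied
(3,6)B 2/2 satisfied
(4,0)B 1/1 satisfied
(4,2)B 1/2 satisfied
(4,4)R 1/1 satisfied
(4,6)B 1/1 satisfied
Unsatisfied: (0,1), (0,2), (1,1) — 3 in total.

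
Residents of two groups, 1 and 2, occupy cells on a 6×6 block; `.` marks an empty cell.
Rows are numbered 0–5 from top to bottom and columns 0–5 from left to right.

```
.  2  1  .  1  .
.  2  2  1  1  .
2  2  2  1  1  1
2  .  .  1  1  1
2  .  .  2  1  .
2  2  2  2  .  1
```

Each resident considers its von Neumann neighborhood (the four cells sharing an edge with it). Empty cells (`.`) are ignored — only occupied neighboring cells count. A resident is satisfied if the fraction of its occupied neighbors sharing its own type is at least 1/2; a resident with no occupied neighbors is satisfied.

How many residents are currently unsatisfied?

Row 0: (0,1)2 1/2 ✓ · (0,2)1 0/2 ✗ · (0,4)1 1/1 ✓
Row 1: (1,1)2 3/3 ✓ · (1,2)2 2/4 ✓ · (1,3)1 2/3 ✓ · (1,4)1 3/3 ✓
Row 2: (2,0)2 2/2 ✓ · (2,1)2 3/3 ✓ · (2,2)2 2/3 ✓ · (2,3)1 3/4 ✓ · (2,4)1 4/4 ✓ · (2,5)1 2/2 ✓
Row 3: (3,0)2 2/2 ✓ · (3,3)1 2/3 ✓ · (3,4)1 4/4 ✓ · (3,5)1 2/2 ✓
Row 4: (4,0)2 2/2 ✓ · (4,3)2 1/3 ✗ · (4,4)1 1/2 ✓
Row 5: (5,0)2 2/2 ✓ · (5,1)2 2/2 ✓ · (5,2)2 2/2 ✓ · (5,3)2 2/2 ✓ · (5,5)1 0/0 ✓
Unsatisfied: (0,2), (4,3) — 2 in total.

2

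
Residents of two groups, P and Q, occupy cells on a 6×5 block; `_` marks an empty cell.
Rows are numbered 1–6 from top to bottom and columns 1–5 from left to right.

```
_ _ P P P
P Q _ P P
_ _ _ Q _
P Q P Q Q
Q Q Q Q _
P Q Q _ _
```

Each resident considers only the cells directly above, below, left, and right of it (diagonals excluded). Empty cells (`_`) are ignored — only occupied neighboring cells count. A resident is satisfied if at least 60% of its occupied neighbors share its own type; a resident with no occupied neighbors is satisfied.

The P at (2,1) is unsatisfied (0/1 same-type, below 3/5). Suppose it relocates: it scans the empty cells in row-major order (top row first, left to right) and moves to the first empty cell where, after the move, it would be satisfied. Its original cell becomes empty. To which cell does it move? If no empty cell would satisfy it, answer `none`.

(1,1)

Vacating (2,1). Empty cells in order:
  (1,1): 0/0 same-type → satisfied — stop here.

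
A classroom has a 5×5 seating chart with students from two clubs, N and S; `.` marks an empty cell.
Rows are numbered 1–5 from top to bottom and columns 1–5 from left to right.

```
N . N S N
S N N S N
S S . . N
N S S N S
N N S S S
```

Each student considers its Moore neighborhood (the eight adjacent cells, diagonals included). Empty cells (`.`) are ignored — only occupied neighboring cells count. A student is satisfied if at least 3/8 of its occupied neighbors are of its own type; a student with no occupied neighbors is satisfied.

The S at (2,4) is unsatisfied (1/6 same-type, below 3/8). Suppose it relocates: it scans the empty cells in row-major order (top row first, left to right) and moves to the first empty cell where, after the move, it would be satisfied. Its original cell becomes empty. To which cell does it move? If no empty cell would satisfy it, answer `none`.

(3,3)

Vacating (2,4). Empty cells in order:
  (1,2): 1/5 same-type → still unsatisfied.
  (3,3): 3/6 same-type → satisfied — stop here.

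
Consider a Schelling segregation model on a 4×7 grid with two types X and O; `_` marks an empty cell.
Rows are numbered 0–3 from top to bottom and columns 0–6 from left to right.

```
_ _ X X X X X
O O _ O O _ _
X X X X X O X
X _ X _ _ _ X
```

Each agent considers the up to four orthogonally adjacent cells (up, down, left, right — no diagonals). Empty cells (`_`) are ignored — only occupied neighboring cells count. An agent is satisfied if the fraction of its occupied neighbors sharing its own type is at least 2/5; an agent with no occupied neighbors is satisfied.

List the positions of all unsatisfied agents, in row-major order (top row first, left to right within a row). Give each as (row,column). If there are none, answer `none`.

Row 0: (0,2)X 1/1 ✓ · (0,3)X 2/3 ✓ · (0,4)X 2/3 ✓ · (0,5)X 2/2 ✓ · (0,6)X 1/1 ✓
Row 1: (1,0)O 1/2 ✓ · (1,1)O 1/2 ✓ · (1,3)O 1/3 ✗ · (1,4)O 1/3 ✗
Row 2: (2,0)X 2/3 ✓ · (2,1)X 2/3 ✓ · (2,2)X 3/3 ✓ · (2,3)X 2/3 ✓ · (2,4)X 1/3 ✗ · (2,5)O 0/2 ✗ · (2,6)X 1/2 ✓
Row 3: (3,0)X 1/1 ✓ · (3,2)X 1/1 ✓ · (3,6)X 1/1 ✓

(1,3), (1,4), (2,4), (2,5)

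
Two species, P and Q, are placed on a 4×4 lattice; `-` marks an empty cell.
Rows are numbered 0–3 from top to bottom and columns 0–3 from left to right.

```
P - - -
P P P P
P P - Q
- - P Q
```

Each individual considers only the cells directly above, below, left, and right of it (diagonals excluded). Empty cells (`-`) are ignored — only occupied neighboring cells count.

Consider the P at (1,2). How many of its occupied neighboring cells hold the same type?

2

Occupied neighbors of (1,2): (1,1)=P, (1,3)=P.
Same type (P): 2 of 2.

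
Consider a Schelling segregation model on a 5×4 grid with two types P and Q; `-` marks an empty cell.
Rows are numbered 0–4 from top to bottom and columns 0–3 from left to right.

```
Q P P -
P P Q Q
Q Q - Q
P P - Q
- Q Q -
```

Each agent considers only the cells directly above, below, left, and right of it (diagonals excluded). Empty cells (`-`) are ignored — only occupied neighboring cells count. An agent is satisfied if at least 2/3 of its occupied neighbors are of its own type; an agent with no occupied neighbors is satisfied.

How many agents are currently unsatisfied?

10

(0,0)Q 0/2 not
(0,1)P 2/3 satisfied
(0,2)P 1/2 not
(1,0)P 1/3 not
(1,1)P 2/4 not
(1,2)Q 1/3 not
(1,3)Q 2/2 satisfied
(2,0)Q 1/3 not
(2,1)Q 1/3 not
(2,3)Q 2/2 satisfied
(3,0)P 1/2 not
(3,1)P 1/3 not
(3,3)Q 1/1 satisfied
(4,1)Q 1/2 not
(4,2)Q 1/1 satisfied
Unsatisfied: (0,0), (0,2), (1,0), (1,1), (1,2), (2,0), (2,1), (3,0), (3,1), (4,1) — 10 in total.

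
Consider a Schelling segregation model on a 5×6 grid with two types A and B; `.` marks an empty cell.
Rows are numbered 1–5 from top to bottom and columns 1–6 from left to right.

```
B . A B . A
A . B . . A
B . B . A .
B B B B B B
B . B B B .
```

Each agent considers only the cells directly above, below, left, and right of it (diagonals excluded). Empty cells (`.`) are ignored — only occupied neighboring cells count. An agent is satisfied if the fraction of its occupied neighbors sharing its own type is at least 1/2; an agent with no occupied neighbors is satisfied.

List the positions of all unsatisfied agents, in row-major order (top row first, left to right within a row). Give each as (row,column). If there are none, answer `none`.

(1,1), (1,3), (1,4), (2,1), (3,5)

Row 1: (1,1)B 0/1 not · (1,3)A 0/2 not · (1,4)B 0/1 not · (1,6)A 1/1 satisfied
Row 2: (2,1)A 0/2 not · (2,3)B 1/2 satisfied · (2,6)A 1/1 satisfied
Row 3: (3,1)B 1/2 satisfied · (3,3)B 2/2 satisfied · (3,5)A 0/1 not
Row 4: (4,1)B 3/3 satisfied · (4,2)B 2/2 satisfied · (4,3)B 4/4 satisfied · (4,4)B 3/3 satisfied · (4,5)B 3/4 satisfied · (4,6)B 1/1 satisfied
Row 5: (5,1)B 1/1 satisfied · (5,3)B 2/2 satisfied · (5,4)B 3/3 satisfied · (5,5)B 2/2 satisfied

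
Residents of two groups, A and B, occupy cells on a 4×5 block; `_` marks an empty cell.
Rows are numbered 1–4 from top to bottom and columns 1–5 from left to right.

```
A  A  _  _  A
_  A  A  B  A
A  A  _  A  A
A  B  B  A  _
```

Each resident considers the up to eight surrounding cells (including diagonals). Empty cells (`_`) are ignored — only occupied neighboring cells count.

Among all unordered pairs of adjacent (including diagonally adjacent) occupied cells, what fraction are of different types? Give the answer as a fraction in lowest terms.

11/30

Scan each occupied cell's neighbors to the right and below (and the two forward diagonals) so each pair is counted once.
From row 1: 1 unlike of 6 pairs (running 1/6).
From row 2: 4 unlike of 11 pairs (running 5/17).
From row 3: 4 unlike of 10 pairs (running 9/27).
From row 4: 2 unlike of 3 pairs (running 11/30).
Total adjacent occupied pairs: 30; unlike-type pairs: 11.
11/30 is already in lowest terms.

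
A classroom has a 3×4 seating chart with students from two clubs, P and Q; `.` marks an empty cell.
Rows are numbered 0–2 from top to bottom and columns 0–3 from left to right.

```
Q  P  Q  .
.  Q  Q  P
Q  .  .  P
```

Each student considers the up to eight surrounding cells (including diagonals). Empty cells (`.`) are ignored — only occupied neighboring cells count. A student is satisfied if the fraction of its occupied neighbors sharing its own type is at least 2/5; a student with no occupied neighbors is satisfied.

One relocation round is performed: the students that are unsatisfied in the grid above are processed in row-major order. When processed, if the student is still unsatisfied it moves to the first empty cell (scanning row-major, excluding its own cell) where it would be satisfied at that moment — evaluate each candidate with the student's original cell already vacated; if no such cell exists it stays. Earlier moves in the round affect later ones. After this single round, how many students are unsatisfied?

0

Initially unsatisfied (in order): (0,1), (1,3).
  (0,1) → (2,2).
  (1,3): now satisfied by earlier moves; stays.
Resulting grid:
Q . Q .
. Q Q P
Q . P P
All satisfied now.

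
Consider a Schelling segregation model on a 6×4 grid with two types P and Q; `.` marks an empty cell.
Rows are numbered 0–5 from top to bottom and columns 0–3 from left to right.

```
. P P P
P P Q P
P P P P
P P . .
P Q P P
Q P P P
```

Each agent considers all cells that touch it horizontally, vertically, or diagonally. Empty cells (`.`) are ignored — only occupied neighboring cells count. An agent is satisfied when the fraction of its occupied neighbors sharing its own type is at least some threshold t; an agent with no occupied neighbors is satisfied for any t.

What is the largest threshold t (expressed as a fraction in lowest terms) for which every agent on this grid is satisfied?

Row 0: (0,1)P 3/4 · (0,2)P 4/5 · (0,3)P 2/3
Row 1: (1,0)P 4/4 · (1,1)P 6/7 · (1,2)Q 0/8 · (1,3)P 4/5
Row 2: (2,0)P 5/5 · (2,1)P 6/7 · (2,2)P 5/6 · (2,3)P 2/3
Row 3: (3,0)P 4/5 · (3,1)P 6/7
Row 4: (4,0)P 3/5 · (4,1)Q 1/7 · (4,2)P 5/6 · (4,3)P 3/3
Row 5: (5,0)Q 1/3 · (5,1)P 3/5 · (5,2)P 4/5 · (5,3)P 3/3
The smallest same-type fraction is 0/8 at (1,2), which reduces to 0/1. Any threshold above that leaves this agent unsatisfied.

0/1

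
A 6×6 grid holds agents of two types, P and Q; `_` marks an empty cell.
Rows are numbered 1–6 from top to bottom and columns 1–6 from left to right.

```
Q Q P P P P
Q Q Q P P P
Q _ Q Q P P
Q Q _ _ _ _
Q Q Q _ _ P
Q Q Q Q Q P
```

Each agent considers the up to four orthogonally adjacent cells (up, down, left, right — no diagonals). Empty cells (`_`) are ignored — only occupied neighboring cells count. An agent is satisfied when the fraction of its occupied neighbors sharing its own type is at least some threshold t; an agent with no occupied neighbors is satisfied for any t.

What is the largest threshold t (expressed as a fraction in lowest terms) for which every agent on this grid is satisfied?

1/3

Row 1: (1,1)Q 2/2 · (1,2)Q 2/3 · (1,3)P 1/3 · (1,4)P 3/3 · (1,5)P 3/3 · (1,6)P 2/2
Row 2: (2,1)Q 3/3 · (2,2)Q 3/3 · (2,3)Q 2/4 · (2,4)P 2/4 · (2,5)P 4/4 · (2,6)P 3/3
Row 3: (3,1)Q 2/2 · (3,3)Q 2/2 · (3,4)Q 1/3 · (3,5)P 2/3 · (3,6)P 2/2
Row 4: (4,1)Q 3/3 · (4,2)Q 2/2
Row 5: (5,1)Q 3/3 · (5,2)Q 4/4 · (5,3)Q 2/2 · (5,6)P 1/1
Row 6: (6,1)Q 2/2 · (6,2)Q 3/3 · (6,3)Q 3/3 · (6,4)Q 2/2 · (6,5)Q 1/2 · (6,6)P 1/2
The smallest same-type fraction is 1/3 at (1,3), which reduces to 1/3. Any threshold above that leaves this agent unsatisfied.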